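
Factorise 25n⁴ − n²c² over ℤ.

n²(5n − c)(5n + c)

Pull out the common factor n², leaving 25n² − c².
Recognize a difference of squares with the parts 5n and c.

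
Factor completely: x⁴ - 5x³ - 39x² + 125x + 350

Testing divisors of the constant over divisors of the leading coefficient, x = -2 is a root, so (x + 2) is a factor; dividing leaves x³ - 7x² - 25x + 175.
Next, x = 5 is a root, giving the factor (x - 5) and quotient x² - 2x - 35.
The remaining quadratic factors as (x - 7)(x + 5).

(x + 2)(x + 5)(x - 5)(x - 7)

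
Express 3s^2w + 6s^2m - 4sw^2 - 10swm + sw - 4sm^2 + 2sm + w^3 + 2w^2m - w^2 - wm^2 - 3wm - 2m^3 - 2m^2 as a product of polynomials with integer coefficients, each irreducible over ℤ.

(s - w - m)(w + 2m)(3s - w + m + 1)

Group: 3s(sw + 2sm - w^2 - 3wm - 2m^2) + (-w + m + 1)(sw + 2sm - w^2 - 3wm - 2m^2); both groups contain (sw + 2sm - w^2 - 3wm - 2m^2), so (3s - w + m + 1) is a factor with cofactor sw + 2sm - w^2 - 3wm - 2m^2.
The cofactor groups again: sw + 2sm - w^2 - 3wm - 2m^2 = s(w + 2m) + (-w - m)(w + 2m); both groups contain (w + 2m), giving (s - w - m)(w + 2m).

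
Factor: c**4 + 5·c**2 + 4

(c**2 + 1)·(c**2 + 4)

Substitute u = c**2 to get a quadratic in u, then factor.
c**2 + 4 is irreducible over ℤ (sum of squares).
c**2 + 1 is irreducible over ℤ (sum of squares).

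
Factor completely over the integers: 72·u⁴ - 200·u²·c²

Factor out 8·u², leaving 9·u² - 25·c², which is a difference of two squares.

8·u²·(3·u - 5·c)·(3·u + 5·c)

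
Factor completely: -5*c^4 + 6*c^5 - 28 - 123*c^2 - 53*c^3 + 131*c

(2*c - 1)*(3*c - 1)*(c - 4)*(c^2 + 4*c + 7)

By the rational root theorem, c = 1/2 is a root, so (2*c - 1) is a factor; dividing leaves 3*c^4 - c^3 - 27*c^2 - 75*c + 28.
Next, c = 4 is a root, so (c - 4) is a factor; dividing leaves 3*c^3 + 11*c^2 + 17*c - 7.
Then c = 1/3 is a root, so (3*c - 1) is a factor; dividing leaves c^2 + 4*c + 7.
The quadratic c^2 + 4*c + 7 has discriminant -12 < 0 and is irreducible over ℤ.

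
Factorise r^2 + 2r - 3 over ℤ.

Two integers with product -3 and sum 2 are 3 and -1.

(r + 3)(r - 1)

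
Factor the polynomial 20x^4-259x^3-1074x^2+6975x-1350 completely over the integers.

Trying the rational-root candidates, x = 15/4 is a root, so (4x-15) is a factor; dividing leaves 5x^3-46x^2-441x+90.
Continuing, x = 1/5 is a root, so (5x-1) is a factor; dividing leaves x^2-9x-90.
The remaining quadratic factors as (x-15)(x+6).

(4x-15)(5x-1)(x+6)(x-15)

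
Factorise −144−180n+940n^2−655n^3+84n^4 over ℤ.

By the rational root theorem, n = −2/7 is a root, giving the factor (7n+2) and quotient 12n^3−97n^2+162n−72.
Next, n = 3/4 is a root, so (4n−3) is a factor; dividing leaves 3n^2−22n+24.
The remaining quadratic factors as (3n−4)(n−6).

(3n−4)(4n−3)(7n+2)(n−6)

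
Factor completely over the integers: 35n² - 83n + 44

Need a pair with product 35·44 = 1540 and sum -83: that's -55 and -28.
Split the middle term: 35n² - 55n - 28n + 44 = 5n(7n - 11) - 4(7n - 11).

(5n - 4)(7n - 11)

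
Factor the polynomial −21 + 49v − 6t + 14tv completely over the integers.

Group as (14tv − 6t) + (49v − 21) = 2t(7v − 3) + 7(7v − 3).
Both groups share the factor (7v − 3).

(2t + 7)(7v − 3)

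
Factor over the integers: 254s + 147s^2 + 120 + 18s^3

Trying the rational-root candidates, s = -5/6 is a root, so (6s + 5) divides it; the quotient is 3s^2 + 22s + 24.
The remaining quadratic factors as (3s + 4)(s + 6).

(3s + 4)(6s + 5)(s + 6)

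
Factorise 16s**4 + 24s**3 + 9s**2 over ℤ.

Every term has a factor of s**2; factoring it out leaves 16s**2 + 24s + 9.
Recognize a perfect-square trinomial with the parts 4s and 3.

s**2(4s + 3)**2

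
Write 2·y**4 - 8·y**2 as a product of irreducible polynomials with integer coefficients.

Factor out 2·y**2, leaving y**2 - 4, which is a difference of two squares.

2·y**2·(y + 2)·(y - 2)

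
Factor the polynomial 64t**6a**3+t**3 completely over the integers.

Factor out t**3 first: what remains is 64t**3a**3+1.
Recognize a sum of cubes with the parts 4ta and 1.

t**3(4ta+1)(16t**2a**2−4ta+1)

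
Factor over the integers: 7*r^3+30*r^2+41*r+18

(7*r+9)*(r+1)*(r+2)

By the rational root theorem, r = -9/7 is a root, giving the factor (7*r+9) and quotient r^2+3*r+2.
The remaining quadratic factors as (r+2)(r+1).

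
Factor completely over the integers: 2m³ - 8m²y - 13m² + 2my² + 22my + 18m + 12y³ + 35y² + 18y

(2m - 4y - 9)(m + y)(m - 3y - 2)

Group: 2m(m² - 2my - 2m - 3y² - 2y) + (-4y - 9)(m² - 2my - 2m - 3y² - 2y); both groups contain (m² - 2my - 2m - 3y² - 2y), so (2m - 4y - 9) is a factor with cofactor m² - 2my - 2m - 3y² - 2y.
The cofactor groups again: m² - 2my - 2m - 3y² - 2y = m(m + y) + (-3y - 2)(m + y); both groups contain (m + y), giving (m - 3y - 2)(m + y).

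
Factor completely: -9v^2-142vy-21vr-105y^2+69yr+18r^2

-(9v+7y-6r)(v+15y+3r)

Group: -v(9v+7y-6r) + (-15y-3r)(9v+7y-6r); both groups contain (9v+7y-6r).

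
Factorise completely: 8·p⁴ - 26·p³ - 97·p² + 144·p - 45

(2·p - 1)·(4·p - 3)·(p + 3)·(p - 5)

Among the possible rational roots, p = 5 is a root, giving the factor (p - 5) and quotient 8·p³ + 14·p² - 27·p + 9.
Next, p = 3/4 is a root, so (4·p - 3) is a factor; dividing leaves 2·p² + 5·p - 3.
The remaining quadratic factors as (2·p - 1)(p + 3).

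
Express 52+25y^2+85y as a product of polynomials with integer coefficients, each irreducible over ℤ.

Need a pair with product 25·52 = 1300 and sum 85: that's 65 and 20.
Split the middle term: 25y^2+65y + 20y+52 = 5y(5y+13) + 4(5y+13).

(5y+13)(5y+4)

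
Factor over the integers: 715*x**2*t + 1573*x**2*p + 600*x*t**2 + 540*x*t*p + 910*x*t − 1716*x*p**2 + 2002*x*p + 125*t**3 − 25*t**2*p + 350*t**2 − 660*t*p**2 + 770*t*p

(11*x + 5*t − 12*p + 14)*(5*t + 11*p)*(13*x + 5*t)

Group: 13*x*(55*x*t + 121*x*p + 25*t**2 − 5*t*p + 70*t − 132*p**2 + 154*p) + 5*t*(55*x*t + 121*x*p + 25*t**2 − 5*t*p + 70*t − 132*p**2 + 154*p); both groups contain (55*x*t + 121*x*p + 25*t**2 − 5*t*p + 70*t − 132*p**2 + 154*p), so (13*x + 5*t) is a factor with cofactor 55*x*t + 121*x*p + 25*t**2 − 5*t*p + 70*t − 132*p**2 + 154*p.
The cofactor groups again: 55*x*t + 121*x*p + 25*t**2 − 5*t*p + 70*t − 132*p**2 + 154*p = 5*t*(11*x + 5*t − 12*p + 14) + 11*p*(11*x + 5*t − 12*p + 14); both groups contain (11*x + 5*t − 12*p + 14), giving (5*t + 11*p)*(11*x + 5*t − 12*p + 14).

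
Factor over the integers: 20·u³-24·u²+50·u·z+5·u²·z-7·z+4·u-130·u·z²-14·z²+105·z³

(4·u-7·z)·(5·u-5·z-1)·(u+3·z-1)

Group: u·(20·u²-55·u·z-4·u+35·z²+7·z) + (3·z-1)·(20·u²-55·u·z-4·u+35·z²+7·z); both groups contain (20·u²-55·u·z-4·u+35·z²+7·z), so (u+3·z-1) is a factor with cofactor 20·u²-55·u·z-4·u+35·z²+7·z.
The cofactor groups again: 20·u²-55·u·z-4·u+35·z²+7·z = 5·u·(4·u-7·z) + (-5·z-1)·(4·u-7·z); both groups contain (4·u-7·z), giving (5·u-5·z-1)·(4·u-7·z).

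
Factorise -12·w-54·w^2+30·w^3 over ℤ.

Pull out the common factor 6·w, then factor the remaining trinomial.

6·w·(5·w+1)·(w-2)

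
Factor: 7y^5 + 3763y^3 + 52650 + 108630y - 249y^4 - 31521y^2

Among the possible rational roots, y = 15 is a root, so (y - 15) divides it; the quotient is 7y^4 - 144y^3 + 1603y^2 - 7476y - 3510.
Then y = -3/7 is a root, giving the factor (7y + 3) and quotient y^3 - 21y^2 + 238y - 1170.
Next, y = 9 is a root, so (y - 9) is a factor; dividing leaves y^2 - 12y + 130.
The quadratic y^2 - 12y + 130 has discriminant -376 < 0 and is irreducible over ℤ.

(7y + 3)(y - 15)(y - 9)(y^2 - 12y + 130)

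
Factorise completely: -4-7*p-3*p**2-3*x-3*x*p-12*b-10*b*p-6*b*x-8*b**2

-(2*b+p+1)*(4*b+3*x+3*p+4)

Group: -2*b*(4*b+3*x+3*p+4) + (-p-1)*(4*b+3*x+3*p+4); both groups contain (4*b+3*x+3*p+4).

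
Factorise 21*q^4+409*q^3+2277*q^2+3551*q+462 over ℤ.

Testing divisors of the constant over divisors of the leading coefficient, q = −1/7 is a root, so (7*q+1) is a factor; dividing leaves 3*q^3+58*q^2+317*q+462.
Next, q = −7/3 is a root, giving the factor (3*q+7) and quotient q^2+17*q+66.
The remaining quadratic factors as (q+11)(q+6).

(3*q+7)*(7*q+1)*(q+11)*(q+6)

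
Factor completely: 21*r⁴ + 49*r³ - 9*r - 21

(3*r + 7)*(7*r³ - 3)

Group as (21*r⁴ - 9*r) + (49*r³ - 21) = 3*r*(7*r³ - 3) + 7*(7*r³ - 3).
Both groups share the factor (7*r³ - 3).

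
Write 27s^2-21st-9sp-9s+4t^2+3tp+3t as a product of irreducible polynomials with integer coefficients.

Group: 9s(3s-t) + (-4t-3p-3)(3s-t); both groups contain (3s-t).

(9s-4t-3p-3)(3s-t)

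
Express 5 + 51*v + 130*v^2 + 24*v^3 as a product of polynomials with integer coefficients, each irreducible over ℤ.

(4*v + 1)*(6*v + 1)*(v + 5)

Testing divisors of the constant over divisors of the leading coefficient, v = -1/6 is a root, giving the factor (6*v + 1) and quotient 4*v^2 + 21*v + 5.
The remaining quadratic factors as (v + 5)(4*v + 1).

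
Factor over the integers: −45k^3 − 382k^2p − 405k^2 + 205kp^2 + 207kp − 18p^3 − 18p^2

Group: 9k(−5k^2 − 43kp − 45k + 18p^2 + 18p) − p(−5k^2 − 43kp − 45k + 18p^2 + 18p); both groups contain (−5k^2 − 43kp − 45k + 18p^2 + 18p), so (9k − p) is a factor with cofactor −5k^2 − 43kp − 45k + 18p^2 + 18p.
The cofactor groups again: −5k^2 − 43kp − 45k + 18p^2 + 18p = −5k(k + 9p + 9) + 2p(k + 9p + 9); both groups contain (k + 9p + 9), giving −(5k − 2p)(k + 9p + 9).

−(5k − 2p)(9k − p)(k + 9p + 9)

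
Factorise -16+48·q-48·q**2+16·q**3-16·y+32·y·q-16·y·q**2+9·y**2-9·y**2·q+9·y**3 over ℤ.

(3·y-4·q+4)·(y-q+1)·(3·y+4·q-4)

Group: 3·y·(3·y**2+y·q-y-4·q**2+8·q-4) + (-4·q+4)·(3·y**2+y·q-y-4·q**2+8·q-4); both groups contain (3·y**2+y·q-y-4·q**2+8·q-4), so (3·y-4·q+4) is a factor with cofactor 3·y**2+y·q-y-4·q**2+8·q-4.
The cofactor groups again: 3·y**2+y·q-y-4·q**2+8·q-4 = y·(3·y+4·q-4) + (-q+1)·(3·y+4·q-4); both groups contain (3·y+4·q-4), giving (y-q+1)·(3·y+4·q-4).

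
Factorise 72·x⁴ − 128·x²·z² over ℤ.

8·x²·(3·x + 4·z)·(3·x − 4·z)

Factor out 8·x², leaving 9·x² − 16·z², which is a difference of two squares.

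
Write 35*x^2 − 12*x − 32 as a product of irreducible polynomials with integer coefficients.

(5*x + 4)*(7*x − 8)

Need a pair with product 35·(−32) = −1120 and sum −12: that's 28 and −40.
Split the middle term: 35*x^2 + 28*x − 40*x − 32 = 7*x*(5*x + 4) − 8*(5*x + 4).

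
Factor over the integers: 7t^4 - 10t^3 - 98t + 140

(7t - 10)(t^3 - 14)

Group as (7t^4 - 98t) + (-10t^3 + 140) = 7t(t^3 - 14) - 10(t^3 - 14).
Both groups share the factor (t^3 - 14).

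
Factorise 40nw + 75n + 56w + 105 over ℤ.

(5n + 7)(8w + 15)

Group as (40nw + 75n) + (56w + 105) = 5n(8w + 15) + 7(8w + 15).
Both groups share the factor (8w + 15).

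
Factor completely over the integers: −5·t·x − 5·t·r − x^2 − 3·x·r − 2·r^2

Group: −x·(5·t + x + 2·r) − r·(5·t + x + 2·r); both groups contain (5·t + x + 2·r).

−(5·t + x + 2·r)·(x + r)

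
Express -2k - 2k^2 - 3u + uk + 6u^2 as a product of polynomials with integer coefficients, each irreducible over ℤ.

(2u - k - 1)(3u + 2k)

Group: 3u(2u - k - 1) + 2k(2u - k - 1); both groups contain (2u - k - 1).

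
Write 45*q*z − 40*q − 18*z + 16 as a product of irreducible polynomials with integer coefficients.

Group as (45*q*z − 40*q) + (−18*z + 16) = 5*q*(9*z − 8) − 2*(9*z − 8).
Both groups share the factor (9*z − 8).

(5*q − 2)*(9*z − 8)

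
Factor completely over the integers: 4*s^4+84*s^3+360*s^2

4*s^2*(s+15)*(s+6)

Pull out the common factor 4*s^2, then factor the remaining trinomial.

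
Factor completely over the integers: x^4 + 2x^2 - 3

Substitute u = x^2 to get a quadratic in u, then factor.
x^2 - 1 is a difference of squares.
x^2 + 3 is irreducible over ℤ (always positive, so no real roots).

(x + 1)(x - 1)(x^2 + 3)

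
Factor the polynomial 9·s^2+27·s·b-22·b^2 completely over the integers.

Group: 3·s·(3·s+11·b) - 2·b·(3·s+11·b); both groups contain (3·s+11·b).

(3·s-2·b)·(3·s+11·b)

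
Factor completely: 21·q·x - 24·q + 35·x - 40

Group as (21·q·x - 24·q) + (35·x - 40) = 3·q·(7·x - 8) + 5·(7·x - 8).
Both groups share the factor (7·x - 8).

(3·q + 5)·(7·x - 8)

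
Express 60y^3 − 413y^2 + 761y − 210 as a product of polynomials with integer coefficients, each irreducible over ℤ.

Among the possible rational roots, y = 1/3 is a root, so (3y − 1) divides it; the quotient is 20y^2 − 131y + 210.
The remaining quadratic factors as (5y − 14)(4y − 15).

(3y − 1)(4y − 15)(5y − 14)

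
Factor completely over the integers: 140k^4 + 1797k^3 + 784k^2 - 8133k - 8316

By the rational root theorem, k = -12 is a root, giving the factor (k + 12) and quotient 140k^3 + 117k^2 - 620k - 693.
Then k = -9/7 is a root, so (7k + 9) divides it; the quotient is 20k^2 - 9k - 77.
The remaining quadratic factors as (5k - 11)(4k + 7).

(4k + 7)(5k - 11)(7k + 9)(k + 12)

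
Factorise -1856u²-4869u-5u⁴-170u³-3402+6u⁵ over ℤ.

(6u+7)(u+2)(u-9)(u²+5u+27)

By the rational root theorem, u = 9 is a root, so (u-9) is a factor; dividing leaves 6u⁴+49u³+271u²+583u+378.
Next, u = -7/6 is a root, so (6u+7) is a factor; dividing leaves u³+7u²+37u+54.
Then u = -2 is a root, giving the factor (u+2) and quotient u²+5u+27.
The quadratic u²+5u+27 has discriminant -83 < 0 and is irreducible over ℤ.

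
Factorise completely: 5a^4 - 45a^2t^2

Every term has a factor of 5a^2. Then a^2 - 9t^2 = (a)² − (3t)².

5a^2(a + 3t)(a - 3t)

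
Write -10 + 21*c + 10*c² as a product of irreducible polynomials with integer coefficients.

(2*c + 5)*(5*c - 2)

Need a pair with product 10·(-10) = -100 and sum 21: that's -4 and 25.
Split the middle term: 10*c² - 4*c + 25*c - 10 = 2*c*(5*c - 2) + 5*(5*c - 2).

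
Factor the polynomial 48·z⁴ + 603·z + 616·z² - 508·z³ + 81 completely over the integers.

(2·z + 1)·(4·z - 9)·(6·z + 1)·(z - 9)

Among the possible rational roots, z = -1/2 is a root, giving the factor (2·z + 1) and quotient 24·z³ - 266·z² + 441·z + 81.
Continuing, z = 9/4 is a root, so (4·z - 9) is a factor; dividing leaves 6·z² - 53·z - 9.
The remaining quadratic factors as (z - 9)(6·z + 1).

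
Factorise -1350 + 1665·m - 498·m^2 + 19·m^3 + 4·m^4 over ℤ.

(4·m - 5)·(m + 15)·(m - 3)·(m - 6)

By the rational root theorem, m = 3 is a root, so (m - 3) is a factor; dividing leaves 4·m^3 + 31·m^2 - 405·m + 450.
Then m = -15 is a root, so (m + 15) is a factor; dividing leaves 4·m^2 - 29·m + 30.
The remaining quadratic factors as (4·m - 5)(m - 6).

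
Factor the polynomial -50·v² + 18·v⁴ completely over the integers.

2·v²·(3·v + 5)·(3·v - 5)

Every term has a factor of 2·v². Then 9·v² - 25 = (3·v)² − (5)².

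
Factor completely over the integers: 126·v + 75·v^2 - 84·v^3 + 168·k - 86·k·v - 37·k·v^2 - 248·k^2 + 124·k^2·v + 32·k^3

(4·k + 3·v)·(8·k - 7·v - 6)·(k + 4·v - 7)

Group: k·(32·k^2 - 4·k·v - 24·k - 21·v^2 - 18·v) + (4·v - 7)·(32·k^2 - 4·k·v - 24·k - 21·v^2 - 18·v); both groups contain (32·k^2 - 4·k·v - 24·k - 21·v^2 - 18·v), so (k + 4·v - 7) is a factor with cofactor 32·k^2 - 4·k·v - 24·k - 21·v^2 - 18·v.
The cofactor groups again: 32·k^2 - 4·k·v - 24·k - 21·v^2 - 18·v = 4·k·(8·k - 7·v - 6) + 3·v·(8·k - 7·v - 6); both groups contain (8·k - 7·v - 6), giving (4·k + 3·v)·(8·k - 7·v - 6).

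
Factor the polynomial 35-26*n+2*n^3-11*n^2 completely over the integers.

(2*n+5)*(n-1)*(n-7)

By the rational root theorem, n = 7 is a root, giving the factor (n-7) and quotient 2*n^2+3*n-5.
The remaining quadratic factors as (2*n+5)(n-1).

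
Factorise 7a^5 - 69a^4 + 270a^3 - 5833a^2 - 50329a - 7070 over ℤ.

Among the possible rational roots, a = -5 is a root, so (a + 5) is a factor; dividing leaves 7a^4 - 104a^3 + 790a^2 - 9783a - 1414.
Continuing, a = 14 is a root, so (a - 14) divides it; the quotient is 7a^3 - 6a^2 + 706a + 101.
Then a = -1/7 is a root, so (7a + 1) is a factor; dividing leaves a^2 - a + 101.
The quadratic a^2 - a + 101 has discriminant -403 < 0 and is irreducible over ℤ.

(7a + 1)(a + 5)(a - 14)(a^2 - a + 101)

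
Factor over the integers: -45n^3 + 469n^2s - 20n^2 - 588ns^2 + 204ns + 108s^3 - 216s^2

Group: 9n(-5n^2 + 51ns - 54s^2) + (-2s + 4)(-5n^2 + 51ns - 54s^2); both groups contain (-5n^2 + 51ns - 54s^2), so (9n - 2s + 4) is a factor with cofactor -5n^2 + 51ns - 54s^2.
The cofactor groups again: -5n^2 + 51ns - 54s^2 = -5n(n - 9s) + 6s(n - 9s); both groups contain (n - 9s), giving -(5n - 6s)(n - 9s).

-(5n - 6s)(9n - 2s + 4)(n - 9s)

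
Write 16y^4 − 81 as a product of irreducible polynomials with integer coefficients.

(2y)⁴ − (3)⁴ = ((2y)² − (3)²)((2y)² + (3)²); the first factor splits again, the second (4y^2 + 9) is irreducible.

(2y + 3)(2y − 3)(4y^2 + 9)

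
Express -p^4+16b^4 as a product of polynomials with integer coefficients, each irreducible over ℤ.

(2b)⁴ − (p)⁴ = ((2b)² − (p)²)((2b)² + (p)²); the first factor splits again, the second (4b^2+p^2) is irreducible.

(2b+p)(2b-p)(4b^2+p^2)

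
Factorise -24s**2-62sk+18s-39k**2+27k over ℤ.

Group: -2s(12s+13k-9) - 3k(12s+13k-9); both groups contain (12s+13k-9).

-(12s+13k-9)(2s+3k)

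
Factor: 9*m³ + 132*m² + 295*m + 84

(3*m + 1)*(3*m + 7)*(m + 12)

By the rational root theorem, m = -12 is a root, so (m + 12) is a factor; dividing leaves 9*m² + 24*m + 7.
The remaining quadratic factors as (3*m + 7)(3*m + 1).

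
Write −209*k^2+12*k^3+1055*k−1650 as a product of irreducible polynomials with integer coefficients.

Trying the rational-root candidates, k = 11/3 is a root, giving the factor (3*k−11) and quotient 4*k^2−55*k+150.
The remaining quadratic factors as (4*k−15)(k−10).

(3*k−11)*(4*k−15)*(k−10)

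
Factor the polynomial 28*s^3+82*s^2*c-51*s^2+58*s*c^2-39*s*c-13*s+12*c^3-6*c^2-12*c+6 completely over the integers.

Group: s*(28*s^2+26*s*c+5*s+6*c^2+3*c-3) + (2*c-2)*(28*s^2+26*s*c+5*s+6*c^2+3*c-3); both groups contain (28*s^2+26*s*c+5*s+6*c^2+3*c-3), so (s+2*c-2) is a factor with cofactor 28*s^2+26*s*c+5*s+6*c^2+3*c-3.
The cofactor groups again: 28*s^2+26*s*c+5*s+6*c^2+3*c-3 = 7*s*(4*s+2*c-1) + (3*c+3)*(4*s+2*c-1); both groups contain (4*s+2*c-1), giving (7*s+3*c+3)*(4*s+2*c-1).

(4*s+2*c-1)*(s+2*c-2)*(7*s+3*c+3)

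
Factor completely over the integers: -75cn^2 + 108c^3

Pull out the common factor 3c; 36c^2 - 25n^2 is a difference of squares.

3c(6c + 5n)(6c - 5n)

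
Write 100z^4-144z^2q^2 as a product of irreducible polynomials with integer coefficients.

4z^2(5z-6q)(5z+6q)

Factor out 4z^2, leaving 25z^2-36q^2, which is a difference of two squares.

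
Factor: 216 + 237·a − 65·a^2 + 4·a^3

(4·a + 3)·(a − 8)·(a − 9)

Among the possible rational roots, a = 8 is a root, so (a − 8) divides it; the quotient is 4·a^2 − 33·a − 27.
The remaining quadratic factors as (4·a + 3)(a − 9).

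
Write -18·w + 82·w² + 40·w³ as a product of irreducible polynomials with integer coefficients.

Pull out the common factor 2·w, then factor the remaining trinomial.

2·w·(4·w + 9)·(5·w - 1)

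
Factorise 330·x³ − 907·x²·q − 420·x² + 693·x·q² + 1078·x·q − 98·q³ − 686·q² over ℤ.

(11·x − 2·q − 14)·(5·x − 7·q)·(6·x − 7·q)

Group: 11·x·(30·x² − 77·x·q + 49·q²) + (−2·q − 14)·(30·x² − 77·x·q + 49·q²); both groups contain (30·x² − 77·x·q + 49·q²), so (11·x − 2·q − 14) is a factor with cofactor 30·x² − 77·x·q + 49·q².
The cofactor groups again: 30·x² − 77·x·q + 49·q² = 6·x·(5·x − 7·q) − 7·q·(5·x − 7·q); both groups contain (5·x − 7·q), giving (6·x − 7·q)·(5·x − 7·q).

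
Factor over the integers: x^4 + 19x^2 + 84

(x^2 + 12)(x^2 + 7)

Substitute u = x^2 to get a quadratic in u, then factor.
x^2 + 7 is irreducible over ℤ (always positive, so no real roots).
x^2 + 12 is irreducible over ℤ (always positive, so no real roots).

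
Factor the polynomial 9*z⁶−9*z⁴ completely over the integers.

9*z⁴*(z+1)*(z−1)

Every term has a factor of 9*z⁴; factoring it out leaves z²−1.
Recognize a difference of squares with the parts z and 1.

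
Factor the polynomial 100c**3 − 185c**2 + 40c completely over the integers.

Pull out the common factor 5c, then factor the remaining trinomial.

5c(4c − 1)(5c − 8)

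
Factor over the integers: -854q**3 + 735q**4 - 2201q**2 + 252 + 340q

(3q - 7)(5q - 2)(7q + 2)(7q + 9)

Among the possible rational roots, q = -9/7 is a root, giving the factor (7q + 9) and quotient 105q**3 - 257q**2 + 16q + 28.
Next, q = 2/5 is a root, so (5q - 2) divides it; the quotient is 21q**2 - 43q - 14.
The remaining quadratic factors as (7q + 2)(3q - 7).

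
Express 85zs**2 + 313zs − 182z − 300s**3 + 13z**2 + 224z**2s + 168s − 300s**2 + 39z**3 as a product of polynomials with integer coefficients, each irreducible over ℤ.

(13z − 12s)(3z + 5s + 7)(z + 5s − 2)

Group: 3z(13z**2 + 53zs − 26z − 60s**2 + 24s) + (5s + 7)(13z**2 + 53zs − 26z − 60s**2 + 24s); both groups contain (13z**2 + 53zs − 26z − 60s**2 + 24s), so (3z + 5s + 7) is a factor with cofactor 13z**2 + 53zs − 26z − 60s**2 + 24s.
The cofactor groups again: 13z**2 + 53zs − 26z − 60s**2 + 24s = 13z(z + 5s − 2) − 12s(z + 5s − 2); both groups contain (z + 5s − 2), giving (13z − 12s)(z + 5s − 2).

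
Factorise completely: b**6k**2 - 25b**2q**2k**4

Every term has a factor of b**2k**2; factoring it out leaves b**4 - 25q**2k**2.
Recognize a difference of squares with the parts b**2 and 5qk.

b**2k**2(b**2 + 5qk)(b**2 - 5qk)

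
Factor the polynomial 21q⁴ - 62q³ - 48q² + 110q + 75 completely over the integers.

Among the possible rational roots, q = -1 is a root, giving the factor (q + 1) and quotient 21q³ - 83q² + 35q + 75.
Continuing, q = -5/7 is a root, giving the factor (7q + 5) and quotient 3q² - 14q + 15.
The remaining quadratic factors as (q - 3)(3q - 5).

(3q - 5)(7q + 5)(q + 1)(q - 3)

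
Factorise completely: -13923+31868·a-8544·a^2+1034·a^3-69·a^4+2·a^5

Among the possible rational roots, a = 1/2 is a root, so (2·a-1) divides it; the quotient is a^4-34·a^3+500·a^2-4022·a+13923.
Next, a = 13 is a root, so (a-13) is a factor; dividing leaves a^3-21·a^2+227·a-1071.
Next, a = 9 is a root, giving the factor (a-9) and quotient a^2-12·a+119.
The quadratic a^2-12·a+119 has discriminant -332 < 0 and is irreducible over ℤ.

(2·a-1)·(a-13)·(a-9)·(a^2-12·a+119)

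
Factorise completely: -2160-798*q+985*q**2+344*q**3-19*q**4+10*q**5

Among the possible rational roots, q = -8/5 is a root, so (5*q+8) divides it; the quotient is 2*q**4-7*q**3+80*q**2+69*q-270.
Then q = -2 is a root, giving the factor (q+2) and quotient 2*q**3-11*q**2+102*q-135.
Then q = 3/2 is a root, so (2*q-3) divides it; the quotient is q**2-4*q+45.
The quadratic q**2-4*q+45 has discriminant -164 < 0 and is irreducible over ℤ.

(2*q-3)*(5*q+8)*(q+2)*(q**2-4*q+45)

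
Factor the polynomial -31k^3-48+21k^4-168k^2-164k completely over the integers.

Among the possible rational roots, k = -2/3 is a root, giving the factor (3k+2) and quotient 7k^3-15k^2-46k-24.
Continuing, k = 4 is a root, giving the factor (k-4) and quotient 7k^2+13k+6.
The remaining quadratic factors as (k+1)(7k+6).

(3k+2)(7k+6)(k+1)(k-4)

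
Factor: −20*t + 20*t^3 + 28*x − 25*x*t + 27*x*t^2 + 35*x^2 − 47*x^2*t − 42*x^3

−(7*x − 5*t)*(3*x + 4*t − 4)*(2*x + t + 1)

Group: 2*x*(−21*x^2 − 13*x*t + 28*x + 20*t^2 − 20*t) + (t + 1)*(−21*x^2 − 13*x*t + 28*x + 20*t^2 − 20*t); both groups contain (−21*x^2 − 13*x*t + 28*x + 20*t^2 − 20*t), so (2*x + t + 1) is a factor with cofactor −21*x^2 − 13*x*t + 28*x + 20*t^2 − 20*t.
The cofactor groups again: −21*x^2 − 13*x*t + 28*x + 20*t^2 − 20*t = −7*x*(3*x + 4*t − 4) + 5*t*(3*x + 4*t − 4); both groups contain (3*x + 4*t − 4), giving −(7*x − 5*t)*(3*x + 4*t − 4).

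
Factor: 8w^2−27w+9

Need a pair with product 8·9 = 72 and sum −27: that's −24 and −3.
Split the middle term: 8w^2−24w − 3w+9 = 8w(w−3) − 3(w−3).

(8w−3)(w−3)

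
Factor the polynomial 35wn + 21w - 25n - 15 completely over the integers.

Group as (35wn + 21w) + (-25n - 15) = 7w(5n + 3) - 5(5n + 3).
Both groups share the factor (5n + 3).

(5n + 3)(7w - 5)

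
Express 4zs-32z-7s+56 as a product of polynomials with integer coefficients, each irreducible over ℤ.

(4z-7)(s-8)

Group as (4zs-32z) + (-7s+56) = 4z(s-8) - 7(s-8).
Both groups share the factor (s-8).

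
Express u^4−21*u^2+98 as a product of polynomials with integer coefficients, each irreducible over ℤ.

Substitute w = u^2 to get a quadratic in w, then factor.
u^2−14 is irreducible over ℤ (14 is not a perfect square).
u^2−7 is irreducible over ℤ (7 is not a perfect square).

(u^2−14)*(u^2−7)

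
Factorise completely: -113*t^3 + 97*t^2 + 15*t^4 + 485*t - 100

By the rational root theorem, t = 1/5 is a root, so (5*t - 1) divides it; the quotient is 3*t^3 - 22*t^2 + 15*t + 100.
Continuing, t = 4 is a root, so (t - 4) divides it; the quotient is 3*t^2 - 10*t - 25.
The remaining quadratic factors as (3*t + 5)(t - 5).

(3*t + 5)*(5*t - 1)*(t - 4)*(t - 5)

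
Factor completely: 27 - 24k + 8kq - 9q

(8k - 9)(q - 3)

Group as (8kq - 24k) + (-9q + 27) = 8k(q - 3) - 9(q - 3).
Both groups share the factor (q - 3).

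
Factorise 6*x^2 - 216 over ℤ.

Factor out 6, leaving x^2 - 36, which is a difference of two squares.

6*(x + 6)*(x - 6)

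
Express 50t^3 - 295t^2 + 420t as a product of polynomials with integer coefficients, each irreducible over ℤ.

5t(2t - 7)(5t - 12)

Pull out the common factor 5t, then factor the remaining trinomial.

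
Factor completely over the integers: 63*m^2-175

Factor out 7, leaving 9*m^2-25, which is a difference of two squares.

7*(3*m+5)*(3*m-5)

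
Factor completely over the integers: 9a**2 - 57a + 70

Need a pair with product 9·70 = 630 and sum -57: that's -15 and -42.
Split the middle term: 9a**2 - 15a - 42a + 70 = 3a(3a - 5) - 14(3a - 5).

(3a - 14)(3a - 5)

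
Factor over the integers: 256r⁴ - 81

(4r + 3)(4r - 3)(16r² + 9)

Difference of squares twice: with A = 4r and B = 3, A⁴ − B⁴ = (A² − B²)(A² + B²), and A² − B² factors again.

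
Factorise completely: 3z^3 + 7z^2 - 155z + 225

(3z - 5)(z + 9)(z - 5)

Trying the rational-root candidates, z = 5/3 is a root, so (3z - 5) divides it; the quotient is z^2 + 4z - 45.
The remaining quadratic factors as (z - 5)(z + 9).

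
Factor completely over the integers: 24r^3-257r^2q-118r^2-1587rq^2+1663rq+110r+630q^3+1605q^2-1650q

Group: 3r(8r^2-123rq-10r+45q^2+150q) + (14q-11)(8r^2-123rq-10r+45q^2+150q); both groups contain (8r^2-123rq-10r+45q^2+150q), so (3r+14q-11) is a factor with cofactor 8r^2-123rq-10r+45q^2+150q.
The cofactor groups again: 8r^2-123rq-10r+45q^2+150q = 8r(r-15q) + (-3q-10)(r-15q); both groups contain (r-15q), giving (8r-3q-10)(r-15q).

(r-15q)(8r-3q-10)(3r+14q-11)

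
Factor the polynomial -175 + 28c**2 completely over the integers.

Factor out 7, leaving 4c**2 - 25, which is a difference of two squares.

7(2c + 5)(2c - 5)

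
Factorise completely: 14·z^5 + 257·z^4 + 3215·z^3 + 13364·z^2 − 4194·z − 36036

Among the possible rational roots, z = −13/7 is a root, giving the factor (7·z + 13) and quotient 2·z^4 + 33·z^3 + 398·z^2 + 1170·z − 2772.
Then z = 3/2 is a root, so (2·z − 3) divides it; the quotient is z^3 + 18·z^2 + 226·z + 924.
Continuing, z = −6 is a root, giving the factor (z + 6) and quotient z^2 + 12·z + 154.
The quadratic z^2 + 12·z + 154 has discriminant −472 < 0 and is irreducible over ℤ.

(2·z − 3)·(7·z + 13)·(z + 6)·(z^2 + 12·z + 154)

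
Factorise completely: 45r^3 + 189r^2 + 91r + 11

Trying the rational-root candidates, r = -11/3 is a root, giving the factor (3r + 11) and quotient 15r^2 + 8r + 1.
The remaining quadratic factors as (5r + 1)(3r + 1).

(3r + 1)(3r + 11)(5r + 1)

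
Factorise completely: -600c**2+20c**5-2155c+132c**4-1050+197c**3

Testing divisors of the constant over divisors of the leading coefficient, c = -3/5 is a root, so (5c+3) divides it; the quotient is 4c**4+24c**3+25c**2-135c-350.
Next, c = -7/2 is a root, giving the factor (2c+7) and quotient 2c**3+5c**2-5c-50.
Next, c = 5/2 is a root, so (2c-5) divides it; the quotient is c**2+5c+10.
The quadratic c**2+5c+10 has discriminant -15 < 0 and is irreducible over ℤ.

(2c+7)(2c-5)(5c+3)(c**2+5c+10)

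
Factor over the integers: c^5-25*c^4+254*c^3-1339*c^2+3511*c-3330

(c-2)*(c-5)*(c-9)*(c^2-9*c+37)

Among the possible rational roots, c = 9 is a root, giving the factor (c-9) and quotient c^4-16*c^3+110*c^2-349*c+370.
Next, c = 2 is a root, so (c-2) divides it; the quotient is c^3-14*c^2+82*c-185.
Continuing, c = 5 is a root, so (c-5) divides it; the quotient is c^2-9*c+37.
The quadratic c^2-9*c+37 has discriminant -67 < 0 and is irreducible over ℤ.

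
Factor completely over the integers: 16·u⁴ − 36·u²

4·u²·(2·u + 3)·(2·u − 3)

Every term has a factor of 4·u². Then 4·u² − 9 = (2·u)² − (3)².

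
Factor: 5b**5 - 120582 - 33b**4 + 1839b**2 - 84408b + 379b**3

(5b + 7)(b + 9)(b - 11)(b**2 - 6b + 174)

By the rational root theorem, b = -7/5 is a root, so (5b + 7) is a factor; dividing leaves b**4 - 8b**3 + 87b**2 + 246b - 17226.
Then b = -9 is a root, so (b + 9) is a factor; dividing leaves b**3 - 17b**2 + 240b - 1914.
Then b = 11 is a root, so (b - 11) is a factor; dividing leaves b**2 - 6b + 174.
The quadratic b**2 - 6b + 174 has discriminant -660 < 0 and is irreducible over ℤ.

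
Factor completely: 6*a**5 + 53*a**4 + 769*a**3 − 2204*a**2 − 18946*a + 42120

(6*a − 13)*(a + 5)*(a − 4)*(a**2 + 10*a + 162)

Among the possible rational roots, a = 13/6 is a root, so (6*a − 13) is a factor; dividing leaves a**4 + 11*a**3 + 152*a**2 − 38*a − 3240.
Then a = 4 is a root, giving the factor (a − 4) and quotient a**3 + 15*a**2 + 212*a + 810.
Next, a = −5 is a root, giving the factor (a + 5) and quotient a**2 + 10*a + 162.
The quadratic a**2 + 10*a + 162 has discriminant −548 < 0 and is irreducible over ℤ.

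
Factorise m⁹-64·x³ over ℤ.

-(4·x-m³)·(16·x²+4·x·m³+m⁶)

Recognize a difference of cubes with the parts m³ and 4·x.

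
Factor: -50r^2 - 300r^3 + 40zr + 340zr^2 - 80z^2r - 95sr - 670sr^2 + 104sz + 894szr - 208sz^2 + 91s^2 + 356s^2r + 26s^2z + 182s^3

Group: 13s(14s^2 + 2sz + 22sr + 7s - 16z^2 + 68zr + 8z - 60r^2 - 10r) + 5r(14s^2 + 2sz + 22sr + 7s - 16z^2 + 68zr + 8z - 60r^2 - 10r); both groups contain (14s^2 + 2sz + 22sr + 7s - 16z^2 + 68zr + 8z - 60r^2 - 10r), so (13s + 5r) is a factor with cofactor 14s^2 + 2sz + 22sr + 7s - 16z^2 + 68zr + 8z - 60r^2 - 10r.
The cofactor groups again: 14s^2 + 2sz + 22sr + 7s - 16z^2 + 68zr + 8z - 60r^2 - 10r = 2s(7s + 8z - 10r) + (-2z + 6r + 1)(7s + 8z - 10r); both groups contain (7s + 8z - 10r), giving (2s - 2z + 6r + 1)(7s + 8z - 10r).

(7s + 8z - 10r)(13s + 5r)(2s - 2z + 6r + 1)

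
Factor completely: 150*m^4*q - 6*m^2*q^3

Every term has a factor of 6*m^2*q. Then 25*m^2 - q^2 = (5*m)² − (q)².

6*m^2*q*(5*m + q)*(5*m - q)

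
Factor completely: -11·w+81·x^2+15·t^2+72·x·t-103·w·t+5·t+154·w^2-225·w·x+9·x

(14·w-9·x-3·t-1)·(11·w-9·x-5·t)

Group: 11·w·(14·w-9·x-3·t-1) + (-9·x-5·t)·(14·w-9·x-3·t-1); both groups contain (14·w-9·x-3·t-1).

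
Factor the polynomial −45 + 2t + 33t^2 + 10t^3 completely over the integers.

(2t + 5)(5t + 9)(t − 1)

Testing divisors of the constant over divisors of the leading coefficient, t = −5/2 is a root, giving the factor (2t + 5) and quotient 5t^2 + 4t − 9.
The remaining quadratic factors as (t − 1)(5t + 9).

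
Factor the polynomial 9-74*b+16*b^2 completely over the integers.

Need a pair with product 16·9 = 144 and sum -74: that's -72 and -2.
Split the middle term: 16*b^2-72*b - 2*b+9 = 8*b*(2*b-9) - (2*b-9).

(2*b-9)*(8*b-1)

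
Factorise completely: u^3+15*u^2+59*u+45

Trying the rational-root candidates, u = -1 is a root, giving the factor (u+1) and quotient u^2+14*u+45.
The remaining quadratic factors as (u+9)(u+5).

(u+1)*(u+5)*(u+9)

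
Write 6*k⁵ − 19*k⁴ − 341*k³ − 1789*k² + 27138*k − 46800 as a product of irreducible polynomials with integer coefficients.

Testing divisors of the constant over divisors of the leading coefficient, k = 13/6 is a root, so (6*k − 13) is a factor; dividing leaves k⁴ − k³ − 59*k² − 426*k + 3600.
Then k = 6 is a root, so (k − 6) divides it; the quotient is k³ + 5*k² − 29*k − 600.
Then k = 8 is a root, so (k − 8) divides it; the quotient is k² + 13*k + 75.
The quadratic k² + 13*k + 75 has discriminant −131 < 0 and is irreducible over ℤ.

(6*k − 13)*(k − 6)*(k − 8)*(k² + 13*k + 75)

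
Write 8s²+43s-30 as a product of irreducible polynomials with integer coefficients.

(8s-5)(s+6)

Need a pair with product 8·(-30) = -240 and sum 43: that's 48 and -5.
Split the middle term: 8s²+48s - 5s-30 = 8s(s+6) - 5(s+6).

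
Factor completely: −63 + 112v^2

Factor out 7, leaving 16v^2 − 9, which is a difference of two squares.

7(4v + 3)(4v − 3)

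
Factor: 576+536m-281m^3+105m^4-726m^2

(3m+2)(5m+9)(7m-8)(m-4)

Trying the rational-root candidates, m = -2/3 is a root, so (3m+2) is a factor; dividing leaves 35m^3-117m^2-164m+288.
Continuing, m = 8/7 is a root, so (7m-8) is a factor; dividing leaves 5m^2-11m-36.
The remaining quadratic factors as (5m+9)(m-4).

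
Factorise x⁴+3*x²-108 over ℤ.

(x+3)*(x-3)*(x²+12)

Substitute u = x² to get a quadratic in u, then factor.
x²+12 is irreducible over ℤ (always positive, so no real roots).
x²-9 is a difference of squares.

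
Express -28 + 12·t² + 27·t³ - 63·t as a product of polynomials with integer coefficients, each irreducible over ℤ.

Group as (27·t³ - 63·t) + (12·t² - 28) = 9·t·(3·t² - 7) + 4·(3·t² - 7).
Both groups share the factor (3·t² - 7).

(9·t + 4)·(3·t² - 7)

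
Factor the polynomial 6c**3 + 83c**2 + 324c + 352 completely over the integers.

Among the possible rational roots, c = -4 is a root, so (c + 4) divides it; the quotient is 6c**2 + 59c + 88.
The remaining quadratic factors as (c + 8)(6c + 11).

(6c + 11)(c + 4)(c + 8)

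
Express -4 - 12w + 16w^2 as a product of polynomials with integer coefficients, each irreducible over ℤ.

4(4w + 1)(w - 1)

Pull out the common factor 4, then factor the remaining trinomial.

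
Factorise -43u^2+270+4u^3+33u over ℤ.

By the rational root theorem, u = -2 is a root, so (u+2) is a factor; dividing leaves 4u^2-51u+135.
The remaining quadratic factors as (u-9)(4u-15).

(4u-15)(u+2)(u-9)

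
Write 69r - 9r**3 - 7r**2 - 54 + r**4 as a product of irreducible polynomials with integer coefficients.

(r + 3)(r - 1)(r - 2)(r - 9)

Testing divisors of the constant over divisors of the leading coefficient, r = -3 is a root, so (r + 3) is a factor; dividing leaves r**3 - 12r**2 + 29r - 18.
Then r = 9 is a root, so (r - 9) is a factor; dividing leaves r**2 - 3r + 2.
The remaining quadratic factors as (r - 2)(r - 1).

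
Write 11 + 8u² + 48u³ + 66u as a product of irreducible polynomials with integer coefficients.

Group as (48u³ + 66u) + (8u² + 11) = 6u(8u² + 11) + (8u² + 11).
Both groups share the factor (8u² + 11).

(6u + 1)(8u² + 11)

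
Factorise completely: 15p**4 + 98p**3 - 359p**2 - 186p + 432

By the rational root theorem, p = 1 is a root, so (p - 1) divides it; the quotient is 15p**3 + 113p**2 - 246p - 432.
Continuing, p = -6/5 is a root, so (5p + 6) is a factor; dividing leaves 3p**2 + 19p - 72.
The remaining quadratic factors as (3p - 8)(p + 9).

(3p - 8)(5p + 6)(p + 9)(p - 1)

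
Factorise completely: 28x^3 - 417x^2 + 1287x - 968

(4x - 11)(7x - 8)(x - 11)

By the rational root theorem, x = 8/7 is a root, so (7x - 8) is a factor; dividing leaves 4x^2 - 55x + 121.
The remaining quadratic factors as (x - 11)(4x - 11).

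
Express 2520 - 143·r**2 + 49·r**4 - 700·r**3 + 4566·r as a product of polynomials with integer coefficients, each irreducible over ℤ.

(7·r + 15)·(7·r + 4)·(r - 14)·(r - 3)

Testing divisors of the constant over divisors of the leading coefficient, r = 14 is a root, so (r - 14) divides it; the quotient is 49·r**3 - 14·r**2 - 339·r - 180.
Then r = -15/7 is a root, giving the factor (7·r + 15) and quotient 7·r**2 - 17·r - 12.
The remaining quadratic factors as (7·r + 4)(r - 3).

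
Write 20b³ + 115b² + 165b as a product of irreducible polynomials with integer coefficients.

5b(4b + 11)(b + 3)

Pull out the common factor 5b, then factor the remaining trinomial.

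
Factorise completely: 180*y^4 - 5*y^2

5*y^2*(6*y + 1)*(6*y - 1)

Pull out the common factor 5*y^2; 36*y^2 - 1 is a difference of squares.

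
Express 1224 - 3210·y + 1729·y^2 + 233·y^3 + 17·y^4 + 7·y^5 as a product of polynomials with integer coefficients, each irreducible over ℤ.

Testing divisors of the constant over divisors of the leading coefficient, y = 1 is a root, so (y - 1) divides it; the quotient is 7·y^4 + 24·y^3 + 257·y^2 + 1986·y - 1224.
Next, y = -6 is a root, so (y + 6) is a factor; dividing leaves 7·y^3 - 18·y^2 + 365·y - 204.
Continuing, y = 4/7 is a root, so (7·y - 4) is a factor; dividing leaves y^2 - 2·y + 51.
The quadratic y^2 - 2·y + 51 has discriminant -200 < 0 and is irreducible over ℤ.

(7·y - 4)·(y + 6)·(y - 1)·(y^2 - 2·y + 51)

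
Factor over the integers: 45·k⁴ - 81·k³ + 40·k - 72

(5·k - 9)·(9·k³ + 8)

Group as (45·k⁴ + 40·k) + (-81·k³ - 72) = 5·k·(9·k³ + 8) - 9·(9·k³ + 8).
Both groups share the factor (9·k³ + 8).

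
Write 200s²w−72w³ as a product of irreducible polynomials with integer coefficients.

8w(5s+3w)(5s−3w)

Pull out the common factor 8w; 25s²−9w² is a difference of squares.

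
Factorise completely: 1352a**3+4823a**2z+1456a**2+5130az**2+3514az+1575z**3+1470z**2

(13a+15z+14)(13a+7z)(8a+15z)

Group: 8a(169a**2+286az+182a+105z**2+98z) + 15z(169a**2+286az+182a+105z**2+98z); both groups contain (169a**2+286az+182a+105z**2+98z), so (8a+15z) is a factor with cofactor 169a**2+286az+182a+105z**2+98z.
The cofactor groups again: 169a**2+286az+182a+105z**2+98z = 13a(13a+15z+14) + 7z(13a+15z+14); both groups contain (13a+15z+14), giving (13a+7z)(13a+15z+14).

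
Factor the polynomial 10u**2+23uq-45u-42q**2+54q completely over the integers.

(5u-6q)(2u+7q-9)

Group: 2u(5u-6q) + (7q-9)(5u-6q); both groups contain (5u-6q).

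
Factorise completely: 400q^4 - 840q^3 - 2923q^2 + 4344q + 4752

By the rational root theorem, q = 11/4 is a root, giving the factor (4q - 11) and quotient 100q^3 + 65q^2 - 552q - 432.
Next, q = -4/5 is a root, so (5q + 4) divides it; the quotient is 20q^2 - 3q - 108.
The remaining quadratic factors as (5q - 12)(4q + 9).

(4q + 9)(4q - 11)(5q + 4)(5q - 12)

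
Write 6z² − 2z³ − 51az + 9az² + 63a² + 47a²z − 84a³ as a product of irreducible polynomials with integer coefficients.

Group: 4a(−21a² + 17az − 2z²) + (z − 3)(−21a² + 17az − 2z²); both groups contain (−21a² + 17az − 2z²), so (4a + z − 3) is a factor with cofactor −21a² + 17az − 2z².
The cofactor groups again: −21a² + 17az − 2z² = −3a(7a − z) + 2z(7a − z); both groups contain (7a − z), giving −(3a − 2z)(7a − z).

−(3a − 2z)(4a + z − 3)(7a − z)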